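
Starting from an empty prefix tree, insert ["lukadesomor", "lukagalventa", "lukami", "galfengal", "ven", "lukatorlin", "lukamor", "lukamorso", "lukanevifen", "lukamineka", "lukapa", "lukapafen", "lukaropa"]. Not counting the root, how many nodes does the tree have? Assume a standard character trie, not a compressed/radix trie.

63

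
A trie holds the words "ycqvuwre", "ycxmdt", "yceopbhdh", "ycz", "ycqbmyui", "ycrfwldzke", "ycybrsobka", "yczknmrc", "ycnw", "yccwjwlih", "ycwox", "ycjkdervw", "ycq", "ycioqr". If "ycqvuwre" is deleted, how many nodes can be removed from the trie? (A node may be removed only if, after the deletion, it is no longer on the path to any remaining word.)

5

A node on "ycqvuwre"'s path can go only if nothing else ends at it or branches off below it.
The suffix "vuwre" (5 nodes) is used only by "ycqvuwre"; the node for "ycq" still has the child "b", so pruning stops there.
Nodes removed: 5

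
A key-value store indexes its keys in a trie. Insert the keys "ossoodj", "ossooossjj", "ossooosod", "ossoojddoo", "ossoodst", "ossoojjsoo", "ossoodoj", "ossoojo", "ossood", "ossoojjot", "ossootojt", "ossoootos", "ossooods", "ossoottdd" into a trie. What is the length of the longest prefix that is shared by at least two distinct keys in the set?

7

The deepest shared node is where two words last agree before diverging.
e.g. "ossoojjot" and "ossoojjsoo" share the prefix "ossoojj" of length 7; no pair shares a longer one.
Longest shared-prefix length: 7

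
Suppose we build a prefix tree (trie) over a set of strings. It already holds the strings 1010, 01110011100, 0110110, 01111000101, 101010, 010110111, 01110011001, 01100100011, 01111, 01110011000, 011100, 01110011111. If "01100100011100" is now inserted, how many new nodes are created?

"01100100011" is already a path in the trie; the remaining "100" must be added.
New nodes needed: |"01100100011100"| − 11 = 14 − 11 = 3.

3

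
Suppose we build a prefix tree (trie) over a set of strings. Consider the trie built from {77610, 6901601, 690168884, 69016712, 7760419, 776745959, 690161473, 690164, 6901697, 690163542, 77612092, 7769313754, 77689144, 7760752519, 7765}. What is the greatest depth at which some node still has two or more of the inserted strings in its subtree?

Look for the deepest trie node that still has at least two words in its subtree.
e.g. "6901601" and "690161473" share the prefix "69016" of length 5; no pair shares a longer one.
Longest shared-prefix length: 5

5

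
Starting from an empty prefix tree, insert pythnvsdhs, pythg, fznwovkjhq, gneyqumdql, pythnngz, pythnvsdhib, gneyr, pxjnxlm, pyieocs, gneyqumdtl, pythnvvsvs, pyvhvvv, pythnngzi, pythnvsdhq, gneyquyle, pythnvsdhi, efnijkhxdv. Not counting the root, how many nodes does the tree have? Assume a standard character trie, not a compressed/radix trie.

Trace insertions, counting only characters that open a new branch:
  "pythnvsdhs" → 10 new (p, y, t, h, n, v, s, d, h, s)
  "pythg" → prefix "pyth" already present; 1 new (g)
  "fznwovkjhq" → 10 new (f, z, n, w, o, v, k, j, h, q)
  "gneyqumdql" → 10 new (g, n, e, y, q, u, m, d, q, l)
  "pythnngz" → prefix "pythn" already present; 3 new (n, g, z)
  "pythnvsdhib" → prefix "pythnvsdh" already present; 2 new (i, b)
  "gneyr" → prefix "gney" already present; 1 new (r)
  "pxjnxlm" → prefix "p" already present; 6 new (x, j, n, x, l, m)
  "pyieocs" → prefix "py" already present; 5 new (i, e, o, c, s)
  "gneyqumdtl" → prefix "gneyqumd" already present; 2 new (t, l)
  "pythnvvsvs" → prefix "pythnv" already present; 4 new (v, s, v, s)
  "pyvhvvv" → prefix "py" already present; 5 new (v, h, v, v, v)
  "pythnngzi" → prefix "pythnngz" already present; 1 new (i)
  "pythnvsdhq" → prefix "pythnvsdh" already present; 1 new (q)
  "gneyquyle" → prefix "gneyqu" already present; 3 new (y, l, e)
  "pythnvsdhi" → prefix "pythnvsdhi" already present; 0 new (none)
  "efnijkhxdv" → 10 new (e, f, n, i, j, k, h, x, d, v)
Total nodes = 10 + 1 + 10 + 10 + 3 + 2 + 1 + 6 + 5 + 2 + 4 + 5 + 1 + 1 + 3 + 0 + 10 = 74

74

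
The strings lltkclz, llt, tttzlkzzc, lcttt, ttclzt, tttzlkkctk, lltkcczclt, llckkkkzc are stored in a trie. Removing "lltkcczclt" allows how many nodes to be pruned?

5

Walk "lltkcczclt" from the leaf back toward the root, removing each node that no remaining word uses.
The suffix "czclt" (5 nodes) is used only by "lltkcczclt"; the node for "lltkc" still has the child "l", so pruning stops there.
Nodes removed: 5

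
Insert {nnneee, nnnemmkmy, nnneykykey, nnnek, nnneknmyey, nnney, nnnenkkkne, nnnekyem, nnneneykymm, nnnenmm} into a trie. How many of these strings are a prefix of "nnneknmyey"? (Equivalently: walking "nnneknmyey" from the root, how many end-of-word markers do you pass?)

Check each prefix of "nnneknmyey" against the stored set — each match is an end-marker on the path.
Prefixes of the query that are stored words: "nnnek", "nnneknmyey"
Count: 2

2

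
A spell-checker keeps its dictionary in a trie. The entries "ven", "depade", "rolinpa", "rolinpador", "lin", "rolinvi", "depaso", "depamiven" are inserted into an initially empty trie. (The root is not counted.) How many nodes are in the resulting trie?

Trie structure (* marks end of a word):
(root)
├─ d
│  └─ e
│     └─ p
│        └─ a
│           ├─ d
│           │  └─ e *
│           ├─ m
│           │  └─ i
│           │     └─ v
│           │        └─ e
│           │           └─ n *
│           └─ s
│              └─ o *
├─ l
│  └─ i
│     └─ n *
├─ r
│  └─ o
│     └─ l
│        └─ i
│           └─ n
│              ├─ p
│              │  └─ a *
│              │     └─ d
│              │        └─ o
│              │           └─ r *
│              └─ v
│                 └─ i *
└─ v
   └─ e
      └─ n *
Counting every labelled node above: 31.

31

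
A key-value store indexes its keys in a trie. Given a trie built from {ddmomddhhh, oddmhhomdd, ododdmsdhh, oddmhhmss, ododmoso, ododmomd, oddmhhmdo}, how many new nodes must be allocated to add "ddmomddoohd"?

4

The longest prefix of "ddmomddoohd" already in the trie is "ddmomdd" (length 7).
Each of the 4 remaining characters creates one node.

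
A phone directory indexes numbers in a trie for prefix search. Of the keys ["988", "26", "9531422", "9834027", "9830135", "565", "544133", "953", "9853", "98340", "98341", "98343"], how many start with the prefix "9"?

9

Walk to "9"; the words in its subtree are exactly those with that prefix.
Matches: "953", "9531422", "9830135", "98340", "9834027", "98341", "98343", "9853", "988"
Count: 9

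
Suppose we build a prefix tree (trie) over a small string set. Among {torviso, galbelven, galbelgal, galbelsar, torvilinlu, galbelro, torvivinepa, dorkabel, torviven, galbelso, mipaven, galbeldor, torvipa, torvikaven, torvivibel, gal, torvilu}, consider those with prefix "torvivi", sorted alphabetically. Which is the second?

DFS of the "torvivi" subtree visits, in order: "torvivibel", "torvivinepa"
Position 2: torvivinepa

torvivinepa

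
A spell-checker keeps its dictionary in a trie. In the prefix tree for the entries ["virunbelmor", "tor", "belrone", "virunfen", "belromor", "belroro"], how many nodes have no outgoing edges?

A leaf is a node with no children — equivalently, the end of a word that is not a proper prefix of any other stored word.
Those words: "belromor", "belrone", "belroro", "tor", "virunbelmor", "virunfen"
Leaf count: 6

6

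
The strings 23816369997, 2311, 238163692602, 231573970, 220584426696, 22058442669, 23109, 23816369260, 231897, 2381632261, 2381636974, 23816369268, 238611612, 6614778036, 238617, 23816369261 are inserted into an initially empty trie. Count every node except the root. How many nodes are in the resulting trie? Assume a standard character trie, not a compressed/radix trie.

Count nodes per top-level branch (shared prefixes stored once):
  '2'-branch (22058442669, 220584426696, 23109, 2311, 231573970, 231897, 2381632261, 23816369260, 238163692602, 23816369261, 23816369268, 2381636974, 23816369997, 238611612, 238617): 54 nodes
  '6'-branch (6614778036): 10 nodes
Sum: 64

64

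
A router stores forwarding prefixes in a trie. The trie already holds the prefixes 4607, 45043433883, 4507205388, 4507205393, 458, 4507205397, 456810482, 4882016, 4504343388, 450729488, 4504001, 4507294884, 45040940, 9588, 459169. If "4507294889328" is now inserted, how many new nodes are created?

4

Walking "4507294889328" from the root, the first 9 characters ("450729488") follow existing edges; "9" is the first miss.
Each of the 4 remaining characters creates one node.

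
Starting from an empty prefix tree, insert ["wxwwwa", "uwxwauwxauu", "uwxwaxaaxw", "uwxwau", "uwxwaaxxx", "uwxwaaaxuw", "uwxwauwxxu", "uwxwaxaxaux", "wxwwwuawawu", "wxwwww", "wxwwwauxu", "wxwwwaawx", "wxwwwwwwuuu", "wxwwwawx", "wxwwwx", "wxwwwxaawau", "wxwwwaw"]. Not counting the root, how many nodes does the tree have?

62

Trace insertions, counting only characters that open a new branch:
  "wxwwwa" → 6 new (w, x, w, w, w, a)
  "uwxwauwxauu" → 11 new (u, w, x, w, a, u, w, x, a, u, u)
  "uwxwaxaaxw" → prefix "uwxwa" already present; 5 new (x, a, a, x, w)
  "uwxwau" → prefix "uwxwau" already present; 0 new (none)
  "uwxwaaxxx" → prefix "uwxwa" already present; 4 new (a, x, x, x)
  "uwxwaaaxuw" → prefix "uwxwaa" already present; 4 new (a, x, u, w)
  "uwxwauwxxu" → prefix "uwxwauwx" already present; 2 new (x, u)
  "uwxwaxaxaux" → prefix "uwxwaxa" already present; 4 new (x, a, u, x)
  "wxwwwuawawu" → prefix "wxwww" already present; 6 new (u, a, w, a, w, u)
  "wxwwww" → prefix "wxwww" already present; 1 new (w)
  "wxwwwauxu" → prefix "wxwwwa" already present; 3 new (u, x, u)
  "wxwwwaawx" → prefix "wxwwwa" already present; 3 new (a, w, x)
  "wxwwwwwwuuu" → prefix "wxwwww" already present; 5 new (w, w, u, u, u)
  "wxwwwawx" → prefix "wxwwwa" already present; 2 new (w, x)
  "wxwwwx" → prefix "wxwww" already present; 1 new (x)
  "wxwwwxaawau" → prefix "wxwwwx" already present; 5 new (a, a, w, a, u)
  "wxwwwaw" → prefix "wxwwwaw" already present; 0 new (none)
Total nodes = 6 + 11 + 5 + 0 + 4 + 4 + 2 + 4 + 6 + 1 + 3 + 3 + 5 + 2 + 1 + 5 + 0 = 62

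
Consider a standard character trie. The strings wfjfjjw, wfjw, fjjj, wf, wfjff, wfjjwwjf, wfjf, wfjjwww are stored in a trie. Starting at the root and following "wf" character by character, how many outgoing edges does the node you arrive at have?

Follow the path "wf" to its node, then look at its outgoing edges.
Characters that immediately follow "wf" among the stored strings: {j}.
That node has 1 child edge.

1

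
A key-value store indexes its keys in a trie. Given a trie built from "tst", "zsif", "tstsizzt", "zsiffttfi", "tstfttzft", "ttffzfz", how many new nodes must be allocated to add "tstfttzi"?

1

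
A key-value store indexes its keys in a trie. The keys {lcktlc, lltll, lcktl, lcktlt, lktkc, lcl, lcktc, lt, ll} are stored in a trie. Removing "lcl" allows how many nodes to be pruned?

1

Walk "lcl" from the leaf back toward the root, removing each node that no remaining word uses.
The suffix "l" (1 node) is used only by "lcl"; the node for "lc" still has the child "k", so pruning stops there.
Nodes removed: 1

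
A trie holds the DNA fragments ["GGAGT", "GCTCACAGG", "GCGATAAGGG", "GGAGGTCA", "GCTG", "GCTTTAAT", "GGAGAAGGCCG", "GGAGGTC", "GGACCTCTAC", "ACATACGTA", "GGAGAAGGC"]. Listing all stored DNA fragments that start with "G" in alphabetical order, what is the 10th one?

GGAGT

DFS of the "G" subtree visits, in order: "GCGATAAGGG", "GCTCACAGG", "GCTG", "GCTTTAAT", "GGACCTCTAC", "GGAGAAGGC", "GGAGAAGGCCG", "GGAGGTC", "GGAGGTCA", "GGAGT"
The 10th is GGAGT.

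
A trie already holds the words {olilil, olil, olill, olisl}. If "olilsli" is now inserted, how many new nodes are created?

"olil" is already a path in the trie; the remaining "sli" must be added.
Each of the 3 remaining characters creates one node.

3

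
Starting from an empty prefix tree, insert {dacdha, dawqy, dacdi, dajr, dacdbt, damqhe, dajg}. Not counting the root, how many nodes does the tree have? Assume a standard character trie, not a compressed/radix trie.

Count nodes per top-level branch (shared prefixes stored once):
  'd'-branch (dacdbt, dacdha, dacdi, dajg, dajr, damqhe, dawqy): 19 nodes
Sum: 19

19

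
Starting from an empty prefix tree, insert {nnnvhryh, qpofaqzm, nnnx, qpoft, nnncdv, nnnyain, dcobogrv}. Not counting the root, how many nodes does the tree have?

33

For each word, the new-node count is its length minus the longest prefix already in the trie:
  "nnnvhryh" → 8 new (n, n, n, v, h, r, y, h)
  "qpofaqzm" → 8 new (q, p, o, f, a, q, z, m)
  "nnnx" → prefix "nnn" already present; 1 new (x)
  "qpoft" → prefix "qpof" already present; 1 new (t)
  "nnncdv" → prefix "nnn" already present; 3 new (c, d, v)
  "nnnyain" → prefix "nnn" already present; 4 new (y, a, i, n)
  "dcobogrv" → 8 new (d, c, o, b, o, g, r, v)
Total nodes = 8 + 8 + 1 + 1 + 3 + 4 + 8 = 33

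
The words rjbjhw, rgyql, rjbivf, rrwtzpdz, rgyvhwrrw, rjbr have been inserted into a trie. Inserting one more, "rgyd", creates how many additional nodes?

1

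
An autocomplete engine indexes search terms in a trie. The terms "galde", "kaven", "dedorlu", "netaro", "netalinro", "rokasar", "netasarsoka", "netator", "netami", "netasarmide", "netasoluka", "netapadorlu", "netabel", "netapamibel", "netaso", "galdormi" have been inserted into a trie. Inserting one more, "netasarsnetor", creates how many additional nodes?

5

The longest prefix of "netasarsnetor" already in the trie is "netasars" (length 8).
New nodes needed: |"netasarsnetor"| − 8 = 13 − 8 = 5.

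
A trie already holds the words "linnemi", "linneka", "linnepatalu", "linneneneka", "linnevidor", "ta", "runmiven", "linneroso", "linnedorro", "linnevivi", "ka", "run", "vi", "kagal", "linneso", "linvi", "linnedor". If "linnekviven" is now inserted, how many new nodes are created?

Walking "linnekviven" from the root, the first 6 characters ("linnek") follow existing edges; "v" is the first miss.
Each of the 5 remaining characters creates one node.

5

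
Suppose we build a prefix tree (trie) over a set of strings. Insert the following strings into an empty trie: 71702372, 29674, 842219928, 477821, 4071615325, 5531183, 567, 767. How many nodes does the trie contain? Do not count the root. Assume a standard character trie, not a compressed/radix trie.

48

Count nodes per top-level branch (shared prefixes stored once):
  '2'-branch (29674): 5 nodes
  '4'-branch (4071615325, 477821): 15 nodes
  '5'-branch (5531183, 567): 9 nodes
  '7'-branch (71702372, 767): 10 nodes
  '8'-branch (842219928): 9 nodes
Sum: 48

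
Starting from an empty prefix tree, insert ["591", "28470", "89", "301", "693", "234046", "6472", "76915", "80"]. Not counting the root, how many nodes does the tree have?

30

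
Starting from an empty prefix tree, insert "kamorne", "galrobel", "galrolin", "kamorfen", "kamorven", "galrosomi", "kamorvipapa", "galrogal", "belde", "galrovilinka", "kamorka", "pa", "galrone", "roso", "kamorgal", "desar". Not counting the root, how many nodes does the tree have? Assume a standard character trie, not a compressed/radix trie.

For each word, the new-node count is its length minus the longest prefix already in the trie:
  "kamorne" → 7 new (k, a, m, o, r, n, e)
  "galrobel" → 8 new (g, a, l, r, o, b, e, l)
  "galrolin" → prefix "galro" already present; 3 new (l, i, n)
  "kamorfen" → prefix "kamor" already present; 3 new (f, e, n)
  "kamorven" → prefix "kamor" already present; 3 new (v, e, n)
  "galrosomi" → prefix "galro" already present; 4 new (s, o, m, i)
  "kamorvipapa" → prefix "kamorv" already present; 5 new (i, p, a, p, a)
  "galrogal" → prefix "galro" already present; 3 new (g, a, l)
  "belde" → 5 new (b, e, l, d, e)
  "galrovilinka" → prefix "galro" already present; 7 new (v, i, l, i, n, k, a)
  "kamorka" → prefix "kamor" already present; 2 new (k, a)
  "pa" → 2 new (p, a)
  "galrone" → prefix "galro" already present; 2 new (n, e)
  "roso" → 4 new (r, o, s, o)
  "kamorgal" → prefix "kamor" already present; 3 new (g, a, l)
  "desar" → 5 new (d, e, s, a, r)
Total nodes = 7 + 8 + 3 + 3 + 3 + 4 + 5 + 3 + 5 + 7 + 2 + 2 + 2 + 4 + 3 + 5 = 66

66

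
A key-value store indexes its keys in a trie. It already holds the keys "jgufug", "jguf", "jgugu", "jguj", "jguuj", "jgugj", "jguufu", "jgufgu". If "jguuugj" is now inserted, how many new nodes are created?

"jguu" is already a path in the trie; the remaining "ugj" must be added.
So 7 − 4 = 3 new nodes.

3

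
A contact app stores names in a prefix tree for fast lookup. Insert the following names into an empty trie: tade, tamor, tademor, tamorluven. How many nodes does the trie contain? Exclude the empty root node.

15

Trie structure (* marks end of a word):
(root)
└─ t
   └─ a
      ├─ d
      │  └─ e *
      │     └─ m
      │        └─ o
      │           └─ r *
      └─ m
         └─ o
            └─ r *
               └─ l
                  └─ u
                     └─ v
                        └─ e
                           └─ n *
Counting every labelled node above: 15.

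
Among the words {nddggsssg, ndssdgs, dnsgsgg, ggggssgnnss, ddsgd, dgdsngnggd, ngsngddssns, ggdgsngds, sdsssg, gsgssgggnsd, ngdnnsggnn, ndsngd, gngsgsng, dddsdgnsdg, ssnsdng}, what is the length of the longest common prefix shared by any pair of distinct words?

3

The deepest shared node is where two words last agree before diverging.
"ndsngd" and "ndssdgs" agree on "nds" (3 characters) before diverging; nothing deeper is shared.
Longest shared-prefix length: 3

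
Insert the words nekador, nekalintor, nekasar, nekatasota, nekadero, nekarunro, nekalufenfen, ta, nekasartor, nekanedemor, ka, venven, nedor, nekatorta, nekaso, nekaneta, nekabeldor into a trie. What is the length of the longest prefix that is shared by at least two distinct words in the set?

Look for the deepest trie node that still has at least two words in its subtree.
"nekasar" and "nekasartor" agree on "nekasar" (7 characters) before diverging; nothing deeper is shared.
Longest shared-prefix length: 7

7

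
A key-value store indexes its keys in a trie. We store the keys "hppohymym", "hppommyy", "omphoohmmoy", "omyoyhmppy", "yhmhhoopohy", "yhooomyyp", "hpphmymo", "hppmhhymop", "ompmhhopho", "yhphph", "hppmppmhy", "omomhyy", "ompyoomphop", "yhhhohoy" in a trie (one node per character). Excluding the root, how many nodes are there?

For each word, the new-node count is its length minus the longest prefix already in the trie:
  "hppohymym" → 9 new (h, p, p, o, h, y, m, y, m)
  "hppommyy" → prefix "hppo" already present; 4 new (m, m, y, y)
  "omphoohmmoy" → 11 new (o, m, p, h, o, o, h, m, m, o, y)
  "omyoyhmppy" → prefix "om" already present; 8 new (y, o, y, h, m, p, p, y)
  "yhmhhoopohy" → 11 new (y, h, m, h, h, o, o, p, o, h, y)
  "yhooomyyp" → prefix "yh" already present; 7 new (o, o, o, m, y, y, p)
  "hpphmymo" → prefix "hpp" already present; 5 new (h, m, y, m, o)
  "hppmhhymop" → prefix "hpp" already present; 7 new (m, h, h, y, m, o, p)
  "ompmhhopho" → prefix "omp" already present; 7 new (m, h, h, o, p, h, o)
  "yhphph" → prefix "yh" already present; 4 new (p, h, p, h)
  "hppmppmhy" → prefix "hppm" already present; 5 new (p, p, m, h, y)
  "omomhyy" → prefix "om" already present; 5 new (o, m, h, y, y)
  "ompyoomphop" → prefix "omp" already present; 8 new (y, o, o, m, p, h, o, p)
  "yhhhohoy" → prefix "yh" already present; 6 new (h, h, o, h, o, y)
Total nodes = 9 + 4 + 11 + 8 + 11 + 7 + 5 + 7 + 7 + 4 + 5 + 5 + 8 + 6 = 97

97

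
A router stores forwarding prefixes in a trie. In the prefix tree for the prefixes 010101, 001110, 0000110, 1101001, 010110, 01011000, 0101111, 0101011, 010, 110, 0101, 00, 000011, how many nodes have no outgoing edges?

6

Leaves are exactly the stored words that no other stored word extends.
Those words: "0000110", "001110", "0101011", "01011000", "0101111", "1101001"
Leaf count: 6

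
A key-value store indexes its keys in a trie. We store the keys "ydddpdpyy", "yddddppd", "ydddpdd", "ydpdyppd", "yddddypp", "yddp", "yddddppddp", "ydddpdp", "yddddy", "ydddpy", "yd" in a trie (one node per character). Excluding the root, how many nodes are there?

Insert word by word; a character creates a node only if that edge doesn't already exist:
  "ydddpdpyy" → 9 new (y, d, d, d, p, d, p, y, y)
  "yddddppd" → prefix "yddd" already present; 4 new (d, p, p, d)
  "ydddpdd" → prefix "ydddpd" already present; 1 new (d)
  "ydpdyppd" → prefix "yd" already present; 6 new (p, d, y, p, p, d)
  "yddddypp" → prefix "ydddd" already present; 3 new (y, p, p)
  "yddp" → prefix "ydd" already present; 1 new (p)
  "yddddppddp" → prefix "yddddppd" already present; 2 new (d, p)
  "ydddpdp" → prefix "ydddpdp" already present; 0 new (none)
  "yddddy" → prefix "yddddy" already present; 0 new (none)
  "ydddpy" → prefix "ydddp" already present; 1 new (y)
  "yd" → prefix "yd" already present; 0 new (none)
Total nodes = 9 + 4 + 1 + 6 + 3 + 1 + 2 + 0 + 0 + 1 + 0 = 27

27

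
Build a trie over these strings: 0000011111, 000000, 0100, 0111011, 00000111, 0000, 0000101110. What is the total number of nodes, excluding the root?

25

Trie structure (* marks end of a word):
(root)
└─ 0
   ├─ 0
   │  └─ 0
   │     └─ 0 *
   │        ├─ 0
   │        │  ├─ 0 *
   │        │  └─ 1
   │        │     └─ 1
   │        │        └─ 1 *
   │        │           └─ 1
   │        │              └─ 1 *
   │        └─ 1
   │           └─ 0
   │              └─ 1
   │                 └─ 1
   │                    └─ 1
   │                       └─ 0 *
   └─ 1
      ├─ 0
      │  └─ 0 *
      └─ 1
         └─ 1
            └─ 0
               └─ 1
                  └─ 1 *
Counting every labelled node above: 25.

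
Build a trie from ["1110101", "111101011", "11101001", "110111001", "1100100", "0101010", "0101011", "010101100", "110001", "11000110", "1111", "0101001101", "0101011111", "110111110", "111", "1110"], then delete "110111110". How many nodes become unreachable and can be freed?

3

Walk "110111110" from the leaf back toward the root, removing each node that no remaining word uses.
The suffix "110" (3 nodes) is used only by "110111110"; the node for "110111" still has the child "0", so pruning stops there.
Nodes removed: 3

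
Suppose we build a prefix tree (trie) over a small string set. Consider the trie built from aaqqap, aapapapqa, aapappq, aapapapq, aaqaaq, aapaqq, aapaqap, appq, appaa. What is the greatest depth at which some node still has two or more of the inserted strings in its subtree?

8

Look for the deepest trie node that still has at least two words in its subtree.
e.g. "aapapapq" and "aapapapqa" share the prefix "aapapapq" of length 8; no pair shares a longer one.
Longest shared-prefix length: 8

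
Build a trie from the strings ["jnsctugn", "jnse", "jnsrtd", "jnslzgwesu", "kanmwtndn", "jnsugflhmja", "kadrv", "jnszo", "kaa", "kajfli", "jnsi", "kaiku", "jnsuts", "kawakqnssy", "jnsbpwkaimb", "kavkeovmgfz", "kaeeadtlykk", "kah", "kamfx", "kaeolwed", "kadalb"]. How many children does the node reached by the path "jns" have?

8

The children of the "jns" node are the distinct next characters among strings starting with "jns".
Characters that immediately follow "jns" among the stored strings: {b, c, e, i, l, r, u, z}.
That node has 8 child edges.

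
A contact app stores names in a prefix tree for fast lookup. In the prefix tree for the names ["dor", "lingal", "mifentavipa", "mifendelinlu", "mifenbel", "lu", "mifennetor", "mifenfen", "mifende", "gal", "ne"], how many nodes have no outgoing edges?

A leaf is a node with no children — equivalently, the end of a word that is not a proper prefix of any other stored word.
Those words: "dor", "gal", "lingal", "lu", "mifenbel", "mifendelinlu", "mifenfen", "mifennetor", "mifentavipa", "ne"
Leaf count: 10

10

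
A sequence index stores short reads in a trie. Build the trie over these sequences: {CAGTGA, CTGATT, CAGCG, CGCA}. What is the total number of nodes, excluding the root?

16

Count nodes per top-level branch (shared prefixes stored once):
  'C'-branch (CAGCG, CAGTGA, CGCA, CTGATT): 16 nodes
Sum: 16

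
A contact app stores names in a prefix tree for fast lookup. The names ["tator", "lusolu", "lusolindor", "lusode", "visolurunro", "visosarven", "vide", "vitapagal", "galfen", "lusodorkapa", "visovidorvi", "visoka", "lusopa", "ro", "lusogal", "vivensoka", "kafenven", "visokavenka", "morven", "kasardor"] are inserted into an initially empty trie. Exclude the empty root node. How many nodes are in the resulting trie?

104

For each word, the new-node count is its length minus the longest prefix already in the trie:
  "tator" → 5 new (t, a, t, o, r)
  "lusolu" → 6 new (l, u, s, o, l, u)
  "lusolindor" → prefix "lusol" already present; 5 new (i, n, d, o, r)
  "lusode" → prefix "luso" already present; 2 new (d, e)
  "visolurunro" → 11 new (v, i, s, o, l, u, r, u, n, r, o)
  "visosarven" → prefix "viso" already present; 6 new (s, a, r, v, e, n)
  "vide" → prefix "vi" already present; 2 new (d, e)
  "vitapagal" → prefix "vi" already present; 7 new (t, a, p, a, g, a, l)
  "galfen" → 6 new (g, a, l, f, e, n)
  "lusodorkapa" → prefix "lusod" already present; 6 new (o, r, k, a, p, a)
  "visovidorvi" → prefix "viso" already present; 7 new (v, i, d, o, r, v, i)
  "visoka" → prefix "viso" already present; 2 new (k, a)
  "lusopa" → prefix "luso" already present; 2 new (p, a)
  "ro" → 2 new (r, o)
  "lusogal" → prefix "luso" already present; 3 new (g, a, l)
  "vivensoka" → prefix "vi" already present; 7 new (v, e, n, s, o, k, a)
  "kafenven" → 8 new (k, a, f, e, n, v, e, n)
  "visokavenka" → prefix "visoka" already present; 5 new (v, e, n, k, a)
  "morven" → 6 new (m, o, r, v, e, n)
  "kasardor" → prefix "ka" already present; 6 new (s, a, r, d, o, r)
Total nodes = 5 + 6 + 5 + 2 + 11 + 6 + 2 + 7 + 6 + 6 + 7 + 2 + 2 + 2 + 3 + 7 + 8 + 5 + 6 + 6 = 104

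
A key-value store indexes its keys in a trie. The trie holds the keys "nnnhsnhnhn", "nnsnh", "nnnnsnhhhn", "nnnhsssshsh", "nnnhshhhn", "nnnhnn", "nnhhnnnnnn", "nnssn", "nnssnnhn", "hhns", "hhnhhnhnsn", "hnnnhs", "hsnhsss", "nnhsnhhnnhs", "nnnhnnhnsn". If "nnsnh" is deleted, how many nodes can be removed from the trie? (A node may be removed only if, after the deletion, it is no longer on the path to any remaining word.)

2

After clearing the end-marker at "nnsnh", prune upward until reaching a node still needed by another word.
The suffix "nh" (2 nodes) is used only by "nnsnh"; the node for "nns" still has the child "s", so pruning stops there.
Nodes removed: 2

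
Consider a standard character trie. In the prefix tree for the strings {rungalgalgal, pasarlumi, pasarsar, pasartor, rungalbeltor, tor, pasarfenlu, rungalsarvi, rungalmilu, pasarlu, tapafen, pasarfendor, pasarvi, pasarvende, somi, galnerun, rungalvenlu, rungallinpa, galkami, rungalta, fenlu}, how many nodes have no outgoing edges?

Leaves are exactly the stored words that no other stored word extends.
Those words: "fenlu", "galkami", "galnerun", "pasarfendor", "pasarfenlu", "pasarlumi", "pasarsar", "pasartor", "pasarvende", "pasarvi", "rungalbeltor", "rungalgalgal", "rungallinpa", "rungalmilu", "rungalsarvi", "rungalta", "rungalvenlu", "somi", "tapafen", "tor"
Leaf count: 20

20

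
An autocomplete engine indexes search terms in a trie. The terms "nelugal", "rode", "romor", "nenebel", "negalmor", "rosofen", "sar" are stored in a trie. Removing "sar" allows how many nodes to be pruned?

3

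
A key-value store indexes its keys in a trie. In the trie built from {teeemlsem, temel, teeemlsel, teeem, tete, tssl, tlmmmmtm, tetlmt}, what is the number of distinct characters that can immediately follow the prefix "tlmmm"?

Follow the path "tlmmm" to its node, then look at its outgoing edges.
Characters that immediately follow "tlmmm" among the stored strings: {m}.
That node has 1 child edge.

1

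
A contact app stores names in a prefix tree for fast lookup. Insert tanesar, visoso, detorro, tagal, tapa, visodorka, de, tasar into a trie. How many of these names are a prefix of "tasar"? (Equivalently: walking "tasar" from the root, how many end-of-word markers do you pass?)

1

Traverse "tasar" character by character; count nodes along the way that are marked as word ends.
Prefixes of the query that are stored words: "tasar"
Count: 1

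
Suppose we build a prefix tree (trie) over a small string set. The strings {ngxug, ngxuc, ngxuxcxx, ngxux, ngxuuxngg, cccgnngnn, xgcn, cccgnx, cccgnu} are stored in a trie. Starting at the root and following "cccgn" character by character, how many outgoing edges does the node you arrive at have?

3

The children of the "cccgn" node are the distinct next characters among strings starting with "cccgn".
Characters that immediately follow "cccgn" among the stored strings: {n, u, x}.
That node has 3 child edges.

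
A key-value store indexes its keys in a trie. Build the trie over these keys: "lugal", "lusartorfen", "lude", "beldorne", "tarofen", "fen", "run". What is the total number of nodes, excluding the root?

Trie structure (* marks end of a word):
(root)
├─ b
│  └─ e
│     └─ l
│        └─ d
│           └─ o
│              └─ r
│                 └─ n
│                    └─ e *
├─ f
│  └─ e
│     └─ n *
├─ l
│  └─ u
│     ├─ d
│     │  └─ e *
│     ├─ g
│     │  └─ a
│     │     └─ l *
│     └─ s
│        └─ a
│           └─ r
│              └─ t
│                 └─ o
│                    └─ r
│                       └─ f
│                          └─ e
│                             └─ n *
├─ r
│  └─ u
│     └─ n *
└─ t
   └─ a
      └─ r
         └─ o
            └─ f
               └─ e
                  └─ n *
Counting every labelled node above: 37.

37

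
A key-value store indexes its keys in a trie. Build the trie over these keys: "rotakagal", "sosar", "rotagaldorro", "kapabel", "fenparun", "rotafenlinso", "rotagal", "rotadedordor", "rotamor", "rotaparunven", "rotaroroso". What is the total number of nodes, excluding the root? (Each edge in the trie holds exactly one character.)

70

Count nodes per top-level branch (shared prefixes stored once):
  'f'-branch (fenparun): 8 nodes
  'k'-branch (kapabel): 7 nodes
  'r'-branch (rotadedordor, rotafenlinso, rotagal, rotagaldorro, rotakagal, rotamor, rotaparunven, rotaroroso): 50 nodes
  's'-branch (sosar): 5 nodes
Sum: 70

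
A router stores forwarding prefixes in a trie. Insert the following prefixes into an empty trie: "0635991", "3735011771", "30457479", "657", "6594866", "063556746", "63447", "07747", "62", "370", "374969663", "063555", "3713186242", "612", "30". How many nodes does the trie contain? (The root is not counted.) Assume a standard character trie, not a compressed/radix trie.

65

Count nodes per top-level branch (shared prefixes stored once):
  '0'-branch (063555, 063556746, 0635991, 07747): 17 nodes
  '3'-branch (30, 30457479, 370, 3713186242, 3735011771, 374969663): 33 nodes
  '6'-branch (612, 62, 63447, 657, 6594866): 15 nodes
Sum: 65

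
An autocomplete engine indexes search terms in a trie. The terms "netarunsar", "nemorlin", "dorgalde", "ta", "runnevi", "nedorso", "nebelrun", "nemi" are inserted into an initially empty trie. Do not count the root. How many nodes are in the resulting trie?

45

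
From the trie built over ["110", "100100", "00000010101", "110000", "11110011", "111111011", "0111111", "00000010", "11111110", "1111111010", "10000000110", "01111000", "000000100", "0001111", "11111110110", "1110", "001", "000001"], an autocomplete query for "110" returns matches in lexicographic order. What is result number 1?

DFS of the "110" subtree visits, in order: "110", "110000"
The 1st is 110.

110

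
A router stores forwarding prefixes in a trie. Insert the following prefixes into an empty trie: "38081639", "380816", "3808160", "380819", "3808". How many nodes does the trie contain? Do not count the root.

10

For each word, the new-node count is its length minus the longest prefix already in the trie:
  "38081639" → 8 new (3, 8, 0, 8, 1, 6, 3, 9)
  "380816" → prefix "380816" already present; 0 new (none)
  "3808160" → prefix "380816" already present; 1 new (0)
  "380819" → prefix "38081" already present; 1 new (9)
  "3808" → prefix "3808" already present; 0 new (none)
Total nodes = 8 + 0 + 1 + 1 + 0 = 10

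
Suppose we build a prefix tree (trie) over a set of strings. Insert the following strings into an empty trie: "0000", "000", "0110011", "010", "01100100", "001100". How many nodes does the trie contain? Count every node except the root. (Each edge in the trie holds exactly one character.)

Trace insertions, counting only characters that open a new branch:
  "0000" → 4 new (0, 0, 0, 0)
  "000" → prefix "000" already present; 0 new (none)
  "0110011" → prefix "0" already present; 6 new (1, 1, 0, 0, 1, 1)
  "010" → prefix "01" already present; 1 new (0)
  "01100100" → prefix "011001" already present; 2 new (0, 0)
  "001100" → prefix "00" already present; 4 new (1, 1, 0, 0)
Total nodes = 4 + 0 + 6 + 1 + 2 + 4 = 17

17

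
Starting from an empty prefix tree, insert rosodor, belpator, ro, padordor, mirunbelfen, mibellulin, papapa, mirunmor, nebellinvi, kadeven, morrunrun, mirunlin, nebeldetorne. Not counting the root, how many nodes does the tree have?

84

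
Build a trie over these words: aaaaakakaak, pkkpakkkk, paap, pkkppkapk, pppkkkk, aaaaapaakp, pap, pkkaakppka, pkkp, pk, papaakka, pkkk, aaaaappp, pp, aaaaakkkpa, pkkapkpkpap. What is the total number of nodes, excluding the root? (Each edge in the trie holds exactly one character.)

Count nodes per top-level branch (shared prefixes stored once):
  'a'-branch (aaaaakakaak, aaaaakkkpa, aaaaapaakp, aaaaappp): 22 nodes
  'p'-branch (paap, pap, papaakka, pk, pkkaakppka, pkkapkpkpap, pkkk, pkkp, pkkpakkkk, pkkppkapk, pp, pppkkkk): 44 nodes
Sum: 66

66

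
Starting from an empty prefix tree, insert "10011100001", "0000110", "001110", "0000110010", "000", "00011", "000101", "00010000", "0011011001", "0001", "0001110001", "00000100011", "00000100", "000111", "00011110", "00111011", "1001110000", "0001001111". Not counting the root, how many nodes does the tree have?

58

Insert word by word; a character creates a node only if that edge doesn't already exist:
  "10011100001" → 11 new (1, 0, 0, 1, 1, 1, 0, 0, 0, 0, 1)
  "0000110" → 7 new (0, 0, 0, 0, 1, 1, 0)
  "001110" → prefix "00" already present; 4 new (1, 1, 1, 0)
  "0000110010" → prefix "0000110" already present; 3 new (0, 1, 0)
  "000" → prefix "000" already present; 0 new (none)
  "00011" → prefix "000" already present; 2 new (1, 1)
  "000101" → prefix "0001" already present; 2 new (0, 1)
  "00010000" → prefix "00010" already present; 3 new (0, 0, 0)
  "0011011001" → prefix "0011" already present; 6 new (0, 1, 1, 0, 0, 1)
  "0001" → prefix "0001" already present; 0 new (none)
  "0001110001" → prefix "00011" already present; 5 new (1, 0, 0, 0, 1)
  "00000100011" → prefix "0000" already present; 7 new (0, 1, 0, 0, 0, 1, 1)
  "00000100" → prefix "00000100" already present; 0 new (none)
  "000111" → prefix "000111" already present; 0 new (none)
  "00011110" → prefix "000111" already present; 2 new (1, 0)
  "00111011" → prefix "001110" already present; 2 new (1, 1)
  "1001110000" → prefix "1001110000" already present; 0 new (none)
  "0001001111" → prefix "000100" already present; 4 new (1, 1, 1, 1)
Total nodes = 11 + 7 + 4 + 3 + 0 + 2 + 2 + 3 + 6 + 0 + 5 + 7 + 0 + 0 + 2 + 2 + 0 + 4 = 58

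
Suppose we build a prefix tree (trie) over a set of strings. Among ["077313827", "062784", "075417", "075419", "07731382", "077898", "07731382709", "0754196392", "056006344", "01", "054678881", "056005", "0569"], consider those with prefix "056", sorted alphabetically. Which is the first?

056005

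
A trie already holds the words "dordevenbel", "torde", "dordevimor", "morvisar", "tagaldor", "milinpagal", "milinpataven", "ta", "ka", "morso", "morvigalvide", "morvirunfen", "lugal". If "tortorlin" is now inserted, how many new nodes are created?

6

Walking "tortorlin" from the root, the first 3 characters ("tor") follow existing edges; "t" is the first miss.
So 9 − 3 = 6 new nodes.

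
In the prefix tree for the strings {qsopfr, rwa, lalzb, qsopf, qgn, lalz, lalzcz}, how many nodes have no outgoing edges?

A leaf is a node with no children — equivalently, the end of a word that is not a proper prefix of any other stored word.
Those words: "lalzb", "lalzcz", "qgn", "qsopfr", "rwa"
Leaf count: 5

5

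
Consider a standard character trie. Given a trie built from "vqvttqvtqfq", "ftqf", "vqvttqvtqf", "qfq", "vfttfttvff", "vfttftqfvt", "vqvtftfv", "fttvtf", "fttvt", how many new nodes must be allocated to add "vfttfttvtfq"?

"vfttfttv" is already a path in the trie; the remaining "tfq" must be added.
New nodes needed: |"vfttfttvtfq"| − 8 = 11 − 8 = 3.

3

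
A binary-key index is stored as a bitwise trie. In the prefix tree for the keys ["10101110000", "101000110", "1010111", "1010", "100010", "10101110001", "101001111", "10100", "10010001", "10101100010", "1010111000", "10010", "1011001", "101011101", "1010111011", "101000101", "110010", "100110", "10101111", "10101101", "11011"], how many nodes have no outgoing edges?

Leaves are exactly the stored words that no other stored word extends.
Those words: "100010", "10010001", "100110", "101000101", "101000110", "101001111", "10101100010", "10101101", "10101110000", "10101110001", "1010111011", "10101111", "1011001", "110010", "11011"
Leaf count: 15

15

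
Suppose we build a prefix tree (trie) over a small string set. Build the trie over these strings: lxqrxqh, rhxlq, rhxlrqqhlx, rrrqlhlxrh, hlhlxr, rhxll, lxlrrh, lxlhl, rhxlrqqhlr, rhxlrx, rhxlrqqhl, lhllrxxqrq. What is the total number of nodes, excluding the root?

51

Count nodes per top-level branch (shared prefixes stored once):
  'h'-branch (hlhlxr): 6 nodes
  'l'-branch (lhllrxxqrq, lxlhl, lxlrrh, lxqrxqh): 22 nodes
  'r'-branch (rhxll, rhxlq, rhxlrqqhl, rhxlrqqhlr, rhxlrqqhlx, rhxlrx, rrrqlhlxrh): 23 nodes
Sum: 51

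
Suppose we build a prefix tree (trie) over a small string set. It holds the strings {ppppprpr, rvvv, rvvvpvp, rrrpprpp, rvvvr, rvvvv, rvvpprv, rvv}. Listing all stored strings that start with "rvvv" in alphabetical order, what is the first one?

rvvv

DFS of the "rvvv" subtree visits, in order: "rvvv", "rvvvpvp", "rvvvr", "rvvvv"
The 1st is rvvv.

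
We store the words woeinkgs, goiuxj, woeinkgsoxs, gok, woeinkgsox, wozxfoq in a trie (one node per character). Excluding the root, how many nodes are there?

Trace insertions, counting only characters that open a new branch:
  "woeinkgs" → 8 new (w, o, e, i, n, k, g, s)
  "goiuxj" → 6 new (g, o, i, u, x, j)
  "woeinkgsoxs" → prefix "woeinkgs" already present; 3 new (o, x, s)
  "gok" → prefix "go" already present; 1 new (k)
  "woeinkgsox" → prefix "woeinkgsox" already present; 0 new (none)
  "wozxfoq" → prefix "wo" already present; 5 new (z, x, f, o, q)
Total nodes = 8 + 6 + 3 + 1 + 0 + 5 = 23

23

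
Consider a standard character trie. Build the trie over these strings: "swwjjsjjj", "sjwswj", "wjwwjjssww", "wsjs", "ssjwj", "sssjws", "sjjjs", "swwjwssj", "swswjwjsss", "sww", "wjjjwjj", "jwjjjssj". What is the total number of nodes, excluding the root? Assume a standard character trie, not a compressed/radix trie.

63

Insert word by word; a character creates a node only if that edge doesn't already exist:
  "swwjjsjjj" → 9 new (s, w, w, j, j, s, j, j, j)
  "sjwswj" → prefix "s" already present; 5 new (j, w, s, w, j)
  "wjwwjjssww" → 10 new (w, j, w, w, j, j, s, s, w, w)
  "wsjs" → prefix "w" already present; 3 new (s, j, s)
  "ssjwj" → prefix "s" already present; 4 new (s, j, w, j)
  "sssjws" → prefix "ss" already present; 4 new (s, j, w, s)
  "sjjjs" → prefix "sj" already present; 3 new (j, j, s)
  "swwjwssj" → prefix "swwj" already present; 4 new (w, s, s, j)
  "swswjwjsss" → prefix "sw" already present; 8 new (s, w, j, w, j, s, s, s)
  "sww" → prefix "sww" already present; 0 new (none)
  "wjjjwjj" → prefix "wj" already present; 5 new (j, j, w, j, j)
  "jwjjjssj" → 8 new (j, w, j, j, j, s, s, j)
Total nodes = 9 + 5 + 10 + 3 + 4 + 4 + 3 + 4 + 8 + 0 + 5 + 8 = 63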